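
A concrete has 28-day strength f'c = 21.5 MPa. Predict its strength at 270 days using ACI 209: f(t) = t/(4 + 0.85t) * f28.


f(270) = 270 / (4 + 0.85 * 270) * 21.5
= 270 / 233.5 * 21.5
= 24.86 MPa

24.86


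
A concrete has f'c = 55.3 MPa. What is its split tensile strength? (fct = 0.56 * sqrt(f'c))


fct = 0.56 * sqrt(55.3)
= 0.56 * 7.436
= 4.164 MPa

4.164


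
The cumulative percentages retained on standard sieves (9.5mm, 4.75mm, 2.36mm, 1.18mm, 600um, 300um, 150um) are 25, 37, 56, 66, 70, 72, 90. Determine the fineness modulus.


FM = sum(cumulative % retained) / 100
= 416 / 100
= 4.16

4.16


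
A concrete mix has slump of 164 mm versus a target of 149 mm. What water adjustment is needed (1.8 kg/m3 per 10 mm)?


Difference = 149 - 164 = -15 mm
Water adjustment = -15 * 1.8 / 10 = -2.7 kg/m3

-2.7


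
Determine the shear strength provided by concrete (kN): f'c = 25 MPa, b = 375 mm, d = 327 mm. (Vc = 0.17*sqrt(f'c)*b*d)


Vc = 0.17 * sqrt(25) * 375 * 327 / 1000
= 104.23 kN

104.23


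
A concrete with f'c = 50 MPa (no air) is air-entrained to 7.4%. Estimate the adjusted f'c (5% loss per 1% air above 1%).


Strength loss = (7.4 - 1) * 5 = 32.0%
f'c = 50 * (1 - 32.0/100)
= 34.0 MPa

34.0


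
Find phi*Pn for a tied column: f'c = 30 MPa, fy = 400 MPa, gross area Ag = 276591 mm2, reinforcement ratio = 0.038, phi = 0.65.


Ast = rho * Ag = 0.038 * 276591 = 10510.458 mm2
phi*Pn = 0.65 * 0.80 * (0.85 * 30 * (276591 - 10510.458) + 400 * 10510.458) / 1000
= 5714.4 kN

5714.4


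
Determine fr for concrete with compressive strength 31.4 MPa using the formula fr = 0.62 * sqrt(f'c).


fr = 0.62 * sqrt(31.4)
= 3.474 MPa

3.474


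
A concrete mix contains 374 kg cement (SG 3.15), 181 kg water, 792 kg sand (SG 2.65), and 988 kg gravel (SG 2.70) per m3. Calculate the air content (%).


Vol cement = 374 / (3.15 * 1000) = 0.11873 m3
Vol water = 181 / 1000 = 0.181 m3
Vol sand = 792 / (2.65 * 1000) = 0.298868 m3
Vol gravel = 988 / (2.70 * 1000) = 0.365926 m3
Total solid + water volume = 0.964524 m3
Air = (1 - 0.964524) * 100 = 3.55%

3.55


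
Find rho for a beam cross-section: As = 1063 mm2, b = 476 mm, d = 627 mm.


rho = As / (b * d)
= 1063 / (476 * 627)
= 0.0036

0.0036


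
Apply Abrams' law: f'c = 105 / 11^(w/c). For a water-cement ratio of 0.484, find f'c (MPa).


f'c = 105 / 11^0.484
= 105 / 3.192
= 32.9 MPa

32.9


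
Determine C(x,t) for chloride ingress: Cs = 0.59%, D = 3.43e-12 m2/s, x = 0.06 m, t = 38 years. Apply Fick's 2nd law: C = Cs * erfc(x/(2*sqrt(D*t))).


t_seconds = 38 * 365.25 * 24 * 3600 = 1199188800.0 s
arg = 0.06 / (2 * sqrt(3.43e-12 * 1199188800.0))
= 0.4678
erfc(0.4678) = 0.5083
C = 0.59 * 0.5083 = 0.2999%

0.2999


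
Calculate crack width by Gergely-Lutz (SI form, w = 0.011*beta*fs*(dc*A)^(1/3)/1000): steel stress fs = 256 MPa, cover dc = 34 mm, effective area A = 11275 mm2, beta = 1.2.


w = 0.011 * beta * fs * (dc * A)^(1/3) / 1000
= 0.011 * 1.2 * 256 * (34 * 11275)^(1/3) / 1000
= 0.245 mm

0.245


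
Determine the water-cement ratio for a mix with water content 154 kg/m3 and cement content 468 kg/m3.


w/c = water / cement
w/c = 154 / 468 = 0.329

0.329


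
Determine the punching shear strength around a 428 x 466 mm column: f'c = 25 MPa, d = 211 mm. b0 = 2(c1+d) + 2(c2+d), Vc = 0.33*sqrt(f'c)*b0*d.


b0 = 2*(428 + 211) + 2*(466 + 211) = 2632 mm
Vc = 0.33 * sqrt(25) * 2632 * 211 / 1000
= 916.33 kN

916.33


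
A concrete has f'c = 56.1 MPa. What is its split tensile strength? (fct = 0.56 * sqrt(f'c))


fct = 0.56 * sqrt(56.1)
= 0.56 * 7.49
= 4.194 MPa

4.194


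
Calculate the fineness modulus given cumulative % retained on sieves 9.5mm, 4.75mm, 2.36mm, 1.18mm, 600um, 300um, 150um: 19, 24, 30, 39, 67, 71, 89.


FM = sum(cumulative % retained) / 100
= 339 / 100
= 3.39

3.39


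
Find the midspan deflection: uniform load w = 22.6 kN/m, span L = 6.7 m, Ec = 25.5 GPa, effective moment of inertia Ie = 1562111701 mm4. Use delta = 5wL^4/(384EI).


Convert: L = 6.7 m = 6700 mm, Ec = 25.5 GPa = 25500 MPa
delta = 5 * 22.6 * 6700^4 / (384 * 25500 * 1562111701)
= 14.89 mm

14.89


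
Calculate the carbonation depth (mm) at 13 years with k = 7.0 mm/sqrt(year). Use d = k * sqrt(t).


depth = k * sqrt(t)
= 7.0 * sqrt(13)
= 25.24 mm

25.24


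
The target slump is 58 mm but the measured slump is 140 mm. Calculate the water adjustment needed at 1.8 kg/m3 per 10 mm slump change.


Difference = 58 - 140 = -82 mm
Water adjustment = -82 * 1.8 / 10 = -14.8 kg/m3

-14.8


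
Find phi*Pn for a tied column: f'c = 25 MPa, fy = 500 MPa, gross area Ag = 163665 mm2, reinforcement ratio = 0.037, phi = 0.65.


Ast = rho * Ag = 0.037 * 163665 = 6055.605 mm2
phi*Pn = 0.65 * 0.80 * (0.85 * 25 * (163665 - 6055.605) + 500 * 6055.605) / 1000
= 3316.04 kN

3316.04


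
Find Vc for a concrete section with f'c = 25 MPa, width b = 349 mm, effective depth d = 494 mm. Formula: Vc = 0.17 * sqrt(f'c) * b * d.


Vc = 0.17 * sqrt(25) * 349 * 494 / 1000
= 146.55 kN

146.55


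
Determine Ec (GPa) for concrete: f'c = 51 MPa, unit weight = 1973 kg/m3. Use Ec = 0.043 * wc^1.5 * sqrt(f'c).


Ec = 0.043 * 1973^1.5 * sqrt(51) / 1000
= 26.91 GPa

26.91


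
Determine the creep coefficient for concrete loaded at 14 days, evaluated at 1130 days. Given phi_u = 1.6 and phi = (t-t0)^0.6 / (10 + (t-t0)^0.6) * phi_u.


dt = 1130 - 14 = 1116
phi = 1116^0.6 / (10 + 1116^0.6) * 1.6
= 1.393

1.393


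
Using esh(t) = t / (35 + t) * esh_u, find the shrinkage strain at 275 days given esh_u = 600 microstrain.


esh(275) = 275 / (35 + 275) * 600
= 275 / 310 * 600
= 532.3 microstrain

532.3


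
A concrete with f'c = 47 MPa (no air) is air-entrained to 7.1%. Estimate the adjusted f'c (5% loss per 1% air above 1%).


Strength loss = (7.1 - 1) * 5 = 30.5%
f'c = 47 * (1 - 30.5/100)
= 32.67 MPa

32.67


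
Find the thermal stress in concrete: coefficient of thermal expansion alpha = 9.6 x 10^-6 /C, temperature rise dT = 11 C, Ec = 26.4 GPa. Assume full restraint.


sigma = alpha * dT * Ec
= 9.6e-6 * 11 * 26.4 * 1000
= 2.788 MPa

2.788


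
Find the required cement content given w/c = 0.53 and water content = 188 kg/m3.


Cement = water / (w/c)
= 188 / 0.53
= 354.7 kg/m3

354.7


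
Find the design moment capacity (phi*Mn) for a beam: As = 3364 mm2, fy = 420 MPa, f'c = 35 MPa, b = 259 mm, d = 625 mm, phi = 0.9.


a = As * fy / (0.85 * f'c * b)
= 3364 * 420 / (0.85 * 35 * 259)
= 183.3659 mm
Mn = As * fy * (d - a/2) / 10^6
= 753.513 kN-m
phi*Mn = 0.9 * 753.513 = 678.16 kN-m

678.16


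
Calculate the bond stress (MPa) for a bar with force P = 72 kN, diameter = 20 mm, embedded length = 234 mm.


u = P / (pi * db * ld)
= 72 * 1000 / (pi * 20 * 234)
= 4.897 MPa

4.897


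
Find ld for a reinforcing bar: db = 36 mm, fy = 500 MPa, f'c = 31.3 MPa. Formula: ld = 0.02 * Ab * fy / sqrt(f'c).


Ab = pi * 36^2 / 4 = 1017.876 mm2
ld = 0.02 * 1017.876 * 500 / sqrt(31.3)
= 1819.4 mm

1819.4


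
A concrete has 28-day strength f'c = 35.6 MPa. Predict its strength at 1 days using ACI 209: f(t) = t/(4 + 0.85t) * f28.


f(1) = 1 / (4 + 0.85 * 1) * 35.6
= 1 / 4.85 * 35.6
= 7.34 MPa

7.34


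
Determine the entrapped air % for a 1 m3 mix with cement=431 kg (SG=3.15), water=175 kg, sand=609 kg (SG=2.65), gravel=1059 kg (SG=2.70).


Vol cement = 431 / (3.15 * 1000) = 0.136825 m3
Vol water = 175 / 1000 = 0.175 m3
Vol sand = 609 / (2.65 * 1000) = 0.229811 m3
Vol gravel = 1059 / (2.70 * 1000) = 0.392222 m3
Total solid + water volume = 0.933859 m3
Air = (1 - 0.933859) * 100 = 6.61%

6.61


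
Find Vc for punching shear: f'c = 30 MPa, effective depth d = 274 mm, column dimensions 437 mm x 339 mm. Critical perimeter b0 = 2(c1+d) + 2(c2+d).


b0 = 2*(437 + 274) + 2*(339 + 274) = 2648 mm
Vc = 0.33 * sqrt(30) * 2648 * 274 / 1000
= 1311.42 kN

1311.42


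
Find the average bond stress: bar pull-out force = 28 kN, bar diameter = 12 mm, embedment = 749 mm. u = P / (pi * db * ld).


u = P / (pi * db * ld)
= 28 * 1000 / (pi * 12 * 749)
= 0.992 MPa

0.992


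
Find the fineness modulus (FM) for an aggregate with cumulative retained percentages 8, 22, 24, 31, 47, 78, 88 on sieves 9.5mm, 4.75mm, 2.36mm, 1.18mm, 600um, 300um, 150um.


FM = sum(cumulative % retained) / 100
= 298 / 100
= 2.98

2.98


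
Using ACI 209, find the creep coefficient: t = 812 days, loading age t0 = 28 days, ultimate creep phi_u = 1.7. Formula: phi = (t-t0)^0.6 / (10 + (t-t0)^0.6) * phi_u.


dt = 812 - 28 = 784
phi = 784^0.6 / (10 + 784^0.6) * 1.7
= 1.437

1.437


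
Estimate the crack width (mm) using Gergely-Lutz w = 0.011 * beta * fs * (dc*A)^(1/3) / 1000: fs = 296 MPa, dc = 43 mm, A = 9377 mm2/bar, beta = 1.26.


w = 0.011 * beta * fs * (dc * A)^(1/3) / 1000
= 0.011 * 1.26 * 296 * (43 * 9377)^(1/3) / 1000
= 0.303 mm

0.303


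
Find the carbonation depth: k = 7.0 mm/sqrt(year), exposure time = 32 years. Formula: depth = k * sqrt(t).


depth = k * sqrt(t)
= 7.0 * sqrt(32)
= 39.6 mm

39.6


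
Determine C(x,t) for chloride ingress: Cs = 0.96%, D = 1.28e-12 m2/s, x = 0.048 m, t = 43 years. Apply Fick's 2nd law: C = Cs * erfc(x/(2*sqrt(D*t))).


t_seconds = 43 * 365.25 * 24 * 3600 = 1356976800.0 s
arg = 0.048 / (2 * sqrt(1.28e-12 * 1356976800.0))
= 0.5759
erfc(0.5759) = 0.4154
C = 0.96 * 0.4154 = 0.3988%

0.3988


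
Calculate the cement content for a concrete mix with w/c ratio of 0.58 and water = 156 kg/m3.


Cement = water / (w/c)
= 156 / 0.58
= 269.0 kg/m3

269.0


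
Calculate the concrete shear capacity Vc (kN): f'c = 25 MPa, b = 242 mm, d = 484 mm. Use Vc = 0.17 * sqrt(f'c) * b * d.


Vc = 0.17 * sqrt(25) * 242 * 484 / 1000
= 99.56 kN

99.56


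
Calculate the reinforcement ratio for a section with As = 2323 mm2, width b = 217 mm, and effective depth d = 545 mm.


rho = As / (b * d)
= 2323 / (217 * 545)
= 0.0196

0.0196


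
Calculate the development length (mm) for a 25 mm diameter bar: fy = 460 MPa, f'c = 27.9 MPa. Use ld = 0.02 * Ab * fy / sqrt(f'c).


Ab = pi * 25^2 / 4 = 490.874 mm2
ld = 0.02 * 490.874 * 460 / sqrt(27.9)
= 855.0 mm

855.0


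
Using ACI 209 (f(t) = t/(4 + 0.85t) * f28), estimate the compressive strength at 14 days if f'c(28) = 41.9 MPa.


f(14) = 14 / (4 + 0.85 * 14) * 41.9
= 14 / 15.9 * 41.9
= 36.89 MPa

36.89


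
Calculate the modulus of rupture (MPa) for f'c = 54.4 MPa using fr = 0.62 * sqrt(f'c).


fr = 0.62 * sqrt(54.4)
= 4.573 MPa

4.573


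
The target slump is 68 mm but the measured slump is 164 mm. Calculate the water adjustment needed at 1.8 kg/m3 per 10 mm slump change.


Difference = 68 - 164 = -96 mm
Water adjustment = -96 * 1.8 / 10 = -17.3 kg/m3

-17.3


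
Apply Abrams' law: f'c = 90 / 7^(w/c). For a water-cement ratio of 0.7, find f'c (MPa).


f'c = 90 / 7^0.7
= 90 / 3.905
= 23.05 MPa

23.05


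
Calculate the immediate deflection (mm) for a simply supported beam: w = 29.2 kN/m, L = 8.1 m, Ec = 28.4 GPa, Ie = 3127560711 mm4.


Convert: L = 8.1 m = 8100 mm, Ec = 28.4 GPa = 28400 MPa
delta = 5 * 29.2 * 8100^4 / (384 * 28400 * 3127560711)
= 18.43 mm

18.43


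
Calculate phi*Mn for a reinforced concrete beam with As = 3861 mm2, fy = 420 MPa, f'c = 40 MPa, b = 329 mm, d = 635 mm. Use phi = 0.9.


a = As * fy / (0.85 * f'c * b)
= 3861 * 420 / (0.85 * 40 * 329)
= 144.9687 mm
Mn = As * fy * (d - a/2) / 10^6
= 912.1866 kN-m
phi*Mn = 0.9 * 912.1866 = 820.97 kN-m

820.97


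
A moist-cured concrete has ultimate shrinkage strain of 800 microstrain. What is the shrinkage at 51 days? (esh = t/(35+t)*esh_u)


esh(51) = 51 / (35 + 51) * 800
= 51 / 86 * 800
= 474.4 microstrain

474.4


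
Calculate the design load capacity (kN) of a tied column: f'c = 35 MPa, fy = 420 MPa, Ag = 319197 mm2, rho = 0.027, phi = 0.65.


Ast = rho * Ag = 0.027 * 319197 = 8618.319 mm2
phi*Pn = 0.65 * 0.80 * (0.85 * 35 * (319197 - 8618.319) + 420 * 8618.319) / 1000
= 6686.89 kN

6686.89


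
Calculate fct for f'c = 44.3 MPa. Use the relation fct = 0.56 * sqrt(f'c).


fct = 0.56 * sqrt(44.3)
= 0.56 * 6.656
= 3.727 MPa

3.727


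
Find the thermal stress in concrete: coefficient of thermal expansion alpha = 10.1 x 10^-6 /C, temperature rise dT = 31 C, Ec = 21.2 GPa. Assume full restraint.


sigma = alpha * dT * Ec
= 10.1e-6 * 31 * 21.2 * 1000
= 6.638 MPa

6.638


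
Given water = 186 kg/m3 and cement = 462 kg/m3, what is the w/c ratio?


w/c = water / cement
w/c = 186 / 462 = 0.403

0.403


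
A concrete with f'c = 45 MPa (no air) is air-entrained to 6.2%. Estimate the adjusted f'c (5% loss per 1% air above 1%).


Strength loss = (6.2 - 1) * 5 = 26.0%
f'c = 45 * (1 - 26.0/100)
= 33.3 MPa

33.3


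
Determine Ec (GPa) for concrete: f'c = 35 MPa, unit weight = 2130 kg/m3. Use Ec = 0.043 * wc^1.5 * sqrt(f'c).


Ec = 0.043 * 2130^1.5 * sqrt(35) / 1000
= 25.01 GPa

25.01


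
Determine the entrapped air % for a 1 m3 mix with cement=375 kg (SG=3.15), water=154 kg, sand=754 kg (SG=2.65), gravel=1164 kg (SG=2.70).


Vol cement = 375 / (3.15 * 1000) = 0.119048 m3
Vol water = 154 / 1000 = 0.154 m3
Vol sand = 754 / (2.65 * 1000) = 0.284528 m3
Vol gravel = 1164 / (2.70 * 1000) = 0.431111 m3
Total solid + water volume = 0.988687 m3
Air = (1 - 0.988687) * 100 = 1.13%

1.13


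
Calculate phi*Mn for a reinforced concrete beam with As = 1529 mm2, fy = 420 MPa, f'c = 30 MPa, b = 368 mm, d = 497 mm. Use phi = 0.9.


a = As * fy / (0.85 * f'c * b)
= 1529 * 420 / (0.85 * 30 * 368)
= 68.4335 mm
Mn = As * fy * (d - a/2) / 10^6
= 297.1901 kN-m
phi*Mn = 0.9 * 297.1901 = 267.47 kN-m

267.47


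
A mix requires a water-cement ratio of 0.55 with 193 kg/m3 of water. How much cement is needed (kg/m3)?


Cement = water / (w/c)
= 193 / 0.55
= 350.9 kg/m3

350.9


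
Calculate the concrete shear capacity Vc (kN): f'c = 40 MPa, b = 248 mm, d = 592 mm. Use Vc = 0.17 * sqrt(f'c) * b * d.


Vc = 0.17 * sqrt(40) * 248 * 592 / 1000
= 157.85 kN

157.85


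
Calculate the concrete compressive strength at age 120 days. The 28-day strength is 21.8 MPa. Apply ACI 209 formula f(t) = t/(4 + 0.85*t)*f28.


f(120) = 120 / (4 + 0.85 * 120) * 21.8
= 120 / 106.0 * 21.8
= 24.68 MPa

24.68


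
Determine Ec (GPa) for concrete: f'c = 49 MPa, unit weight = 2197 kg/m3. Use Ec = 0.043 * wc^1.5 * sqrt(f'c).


Ec = 0.043 * 2197^1.5 * sqrt(49) / 1000
= 31.0 GPa

31.0


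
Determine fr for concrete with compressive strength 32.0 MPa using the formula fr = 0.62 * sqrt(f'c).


fr = 0.62 * sqrt(32.0)
= 3.507 MPa

3.507


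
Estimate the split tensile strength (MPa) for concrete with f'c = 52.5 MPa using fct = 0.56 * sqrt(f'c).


fct = 0.56 * sqrt(52.5)
= 0.56 * 7.246
= 4.058 MPa

4.058


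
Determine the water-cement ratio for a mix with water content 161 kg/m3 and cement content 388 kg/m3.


w/c = water / cement
w/c = 161 / 388 = 0.415

0.415


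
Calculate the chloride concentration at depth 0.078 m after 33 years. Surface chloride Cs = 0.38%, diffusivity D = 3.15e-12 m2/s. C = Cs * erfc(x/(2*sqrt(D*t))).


t_seconds = 33 * 365.25 * 24 * 3600 = 1041400800.0 s
arg = 0.078 / (2 * sqrt(3.15e-12 * 1041400800.0))
= 0.6809
erfc(0.6809) = 0.3356
C = 0.38 * 0.3356 = 0.1275%

0.1275


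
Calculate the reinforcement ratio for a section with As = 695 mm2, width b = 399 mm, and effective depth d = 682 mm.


rho = As / (b * d)
= 695 / (399 * 682)
= 0.0026

0.0026


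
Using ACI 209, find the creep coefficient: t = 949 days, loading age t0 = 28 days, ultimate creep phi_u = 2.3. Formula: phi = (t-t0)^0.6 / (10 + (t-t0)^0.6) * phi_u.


dt = 949 - 28 = 921
phi = 921^0.6 / (10 + 921^0.6) * 2.3
= 1.972

1.972


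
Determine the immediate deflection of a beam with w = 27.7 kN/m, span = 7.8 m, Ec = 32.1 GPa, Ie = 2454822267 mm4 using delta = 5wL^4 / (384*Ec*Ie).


Convert: L = 7.8 m = 7800 mm, Ec = 32.1 GPa = 32100 MPa
delta = 5 * 27.7 * 7800^4 / (384 * 32100 * 2454822267)
= 16.94 mm

16.94


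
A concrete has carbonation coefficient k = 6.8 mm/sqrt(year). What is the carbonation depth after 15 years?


depth = k * sqrt(t)
= 6.8 * sqrt(15)
= 26.34 mm

26.34


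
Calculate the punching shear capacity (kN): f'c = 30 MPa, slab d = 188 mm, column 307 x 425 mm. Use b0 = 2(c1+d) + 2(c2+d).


b0 = 2*(307 + 188) + 2*(425 + 188) = 2216 mm
Vc = 0.33 * sqrt(30) * 2216 * 188 / 1000
= 753.01 kN

753.01


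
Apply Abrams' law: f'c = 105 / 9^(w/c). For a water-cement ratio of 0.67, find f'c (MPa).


f'c = 105 / 9^0.67
= 105 / 4.359
= 24.09 MPa

24.09


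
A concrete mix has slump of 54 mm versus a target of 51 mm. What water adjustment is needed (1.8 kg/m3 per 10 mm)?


Difference = 51 - 54 = -3 mm
Water adjustment = -3 * 1.8 / 10 = -0.5 kg/m3

-0.5


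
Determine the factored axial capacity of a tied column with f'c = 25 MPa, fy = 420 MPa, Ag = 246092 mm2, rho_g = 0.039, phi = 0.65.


Ast = rho * Ag = 0.039 * 246092 = 9597.588 mm2
phi*Pn = 0.65 * 0.80 * (0.85 * 25 * (246092 - 9597.588) + 420 * 9597.588) / 1000
= 4709.38 kN

4709.38


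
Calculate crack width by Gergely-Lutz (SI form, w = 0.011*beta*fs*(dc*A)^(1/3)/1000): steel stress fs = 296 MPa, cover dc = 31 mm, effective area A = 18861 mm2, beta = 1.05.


w = 0.011 * beta * fs * (dc * A)^(1/3) / 1000
= 0.011 * 1.05 * 296 * (31 * 18861)^(1/3) / 1000
= 0.286 mm

0.286


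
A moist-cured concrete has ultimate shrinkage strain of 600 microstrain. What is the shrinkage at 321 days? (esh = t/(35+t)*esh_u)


esh(321) = 321 / (35 + 321) * 600
= 321 / 356 * 600
= 541.0 microstrain

541.0


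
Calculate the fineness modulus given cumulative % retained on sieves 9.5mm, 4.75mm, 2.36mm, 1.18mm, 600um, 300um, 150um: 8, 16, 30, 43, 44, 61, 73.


FM = sum(cumulative % retained) / 100
= 275 / 100
= 2.75

2.75


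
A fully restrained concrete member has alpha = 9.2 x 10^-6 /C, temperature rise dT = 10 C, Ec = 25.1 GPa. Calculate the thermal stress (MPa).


sigma = alpha * dT * Ec
= 9.2e-6 * 10 * 25.1 * 1000
= 2.309 MPa

2.309


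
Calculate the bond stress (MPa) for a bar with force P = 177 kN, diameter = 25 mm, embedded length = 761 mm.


u = P / (pi * db * ld)
= 177 * 1000 / (pi * 25 * 761)
= 2.961 MPa

2.961


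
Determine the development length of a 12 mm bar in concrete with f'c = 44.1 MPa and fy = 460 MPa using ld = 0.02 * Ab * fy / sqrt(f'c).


Ab = pi * 12^2 / 4 = 113.097 mm2
ld = 0.02 * 113.097 * 460 / sqrt(44.1)
= 156.7 mm

156.7


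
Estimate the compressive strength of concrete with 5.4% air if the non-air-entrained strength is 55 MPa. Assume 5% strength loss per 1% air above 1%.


Strength loss = (5.4 - 1) * 5 = 22.0%
f'c = 55 * (1 - 22.0/100)
= 42.9 MPa

42.9


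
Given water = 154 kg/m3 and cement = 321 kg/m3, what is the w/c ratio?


w/c = water / cement
w/c = 154 / 321 = 0.48

0.48


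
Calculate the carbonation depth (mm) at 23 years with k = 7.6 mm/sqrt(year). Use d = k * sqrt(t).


depth = k * sqrt(t)
= 7.6 * sqrt(23)
= 36.45 mm

36.45


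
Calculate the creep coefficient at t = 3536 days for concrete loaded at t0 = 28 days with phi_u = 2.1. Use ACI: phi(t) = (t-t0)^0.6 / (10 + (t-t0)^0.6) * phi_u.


dt = 3536 - 28 = 3508
phi = 3508^0.6 / (10 + 3508^0.6) * 2.1
= 1.954

1.954


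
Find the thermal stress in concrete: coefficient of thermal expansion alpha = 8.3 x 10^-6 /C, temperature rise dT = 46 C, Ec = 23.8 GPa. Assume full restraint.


sigma = alpha * dT * Ec
= 8.3e-6 * 46 * 23.8 * 1000
= 9.087 MPa

9.087


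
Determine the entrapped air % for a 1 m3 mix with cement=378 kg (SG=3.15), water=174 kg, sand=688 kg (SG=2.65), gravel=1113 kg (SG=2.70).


Vol cement = 378 / (3.15 * 1000) = 0.12 m3
Vol water = 174 / 1000 = 0.174 m3
Vol sand = 688 / (2.65 * 1000) = 0.259623 m3
Vol gravel = 1113 / (2.70 * 1000) = 0.412222 m3
Total solid + water volume = 0.965845 m3
Air = (1 - 0.965845) * 100 = 3.42%

3.42


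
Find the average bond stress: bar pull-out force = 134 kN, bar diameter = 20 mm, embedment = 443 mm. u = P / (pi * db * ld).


u = P / (pi * db * ld)
= 134 * 1000 / (pi * 20 * 443)
= 4.814 MPa

4.814


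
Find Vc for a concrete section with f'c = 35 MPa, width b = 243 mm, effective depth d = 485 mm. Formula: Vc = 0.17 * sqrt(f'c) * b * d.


Vc = 0.17 * sqrt(35) * 243 * 485 / 1000
= 118.53 kN

118.53


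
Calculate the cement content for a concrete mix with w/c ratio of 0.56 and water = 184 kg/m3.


Cement = water / (w/c)
= 184 / 0.56
= 328.6 kg/m3

328.6


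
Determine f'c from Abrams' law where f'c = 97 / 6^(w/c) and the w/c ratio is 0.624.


f'c = 97 / 6^0.624
= 97 / 3.059
= 31.71 MPa

31.71


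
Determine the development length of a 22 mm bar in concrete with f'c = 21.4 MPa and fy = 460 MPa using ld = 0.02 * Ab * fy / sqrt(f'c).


Ab = pi * 22^2 / 4 = 380.133 mm2
ld = 0.02 * 380.133 * 460 / sqrt(21.4)
= 756.0 mm

756.0


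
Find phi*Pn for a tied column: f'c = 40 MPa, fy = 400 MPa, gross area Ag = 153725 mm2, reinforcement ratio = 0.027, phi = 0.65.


Ast = rho * Ag = 0.027 * 153725 = 4150.575 mm2
phi*Pn = 0.65 * 0.80 * (0.85 * 40 * (153725 - 4150.575) + 400 * 4150.575) / 1000
= 3507.8 kN

3507.8


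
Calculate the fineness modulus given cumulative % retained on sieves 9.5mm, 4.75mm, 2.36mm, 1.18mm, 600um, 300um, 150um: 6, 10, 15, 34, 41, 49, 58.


FM = sum(cumulative % retained) / 100
= 213 / 100
= 2.13

2.13


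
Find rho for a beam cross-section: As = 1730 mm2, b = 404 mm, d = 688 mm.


rho = As / (b * d)
= 1730 / (404 * 688)
= 0.0062

0.0062


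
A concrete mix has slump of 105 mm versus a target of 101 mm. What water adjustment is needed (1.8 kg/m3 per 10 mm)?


Difference = 101 - 105 = -4 mm
Water adjustment = -4 * 1.8 / 10 = -0.7 kg/m3

-0.7


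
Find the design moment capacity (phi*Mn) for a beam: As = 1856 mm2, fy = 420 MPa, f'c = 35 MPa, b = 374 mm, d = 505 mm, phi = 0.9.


a = As * fy / (0.85 * f'c * b)
= 1856 * 420 / (0.85 * 35 * 374)
= 70.0598 mm
Mn = As * fy * (d - a/2) / 10^6
= 366.3511 kN-m
phi*Mn = 0.9 * 366.3511 = 329.72 kN-m

329.72


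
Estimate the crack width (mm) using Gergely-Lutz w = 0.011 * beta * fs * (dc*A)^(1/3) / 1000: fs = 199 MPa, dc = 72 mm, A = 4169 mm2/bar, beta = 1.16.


w = 0.011 * beta * fs * (dc * A)^(1/3) / 1000
= 0.011 * 1.16 * 199 * (72 * 4169)^(1/3) / 1000
= 0.17 mm

0.17


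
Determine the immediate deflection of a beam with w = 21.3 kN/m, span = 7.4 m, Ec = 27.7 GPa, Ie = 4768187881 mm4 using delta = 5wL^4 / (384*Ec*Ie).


Convert: L = 7.4 m = 7400 mm, Ec = 27.7 GPa = 27700 MPa
delta = 5 * 21.3 * 7400^4 / (384 * 27700 * 4768187881)
= 6.3 mm

6.3


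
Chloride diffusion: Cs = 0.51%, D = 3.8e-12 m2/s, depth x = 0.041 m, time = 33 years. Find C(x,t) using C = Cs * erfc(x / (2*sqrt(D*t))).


t_seconds = 33 * 365.25 * 24 * 3600 = 1041400800.0 s
arg = 0.041 / (2 * sqrt(3.8e-12 * 1041400800.0))
= 0.3259
erfc(0.3259) = 0.6449
C = 0.51 * 0.6449 = 0.3289%

0.3289


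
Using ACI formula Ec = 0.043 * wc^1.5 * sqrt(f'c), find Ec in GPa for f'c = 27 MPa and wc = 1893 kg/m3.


Ec = 0.043 * 1893^1.5 * sqrt(27) / 1000
= 18.4 GPa

18.4


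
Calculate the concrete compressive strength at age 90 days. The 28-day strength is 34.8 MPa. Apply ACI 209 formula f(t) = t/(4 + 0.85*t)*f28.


f(90) = 90 / (4 + 0.85 * 90) * 34.8
= 90 / 80.5 * 34.8
= 38.91 MPa

38.91


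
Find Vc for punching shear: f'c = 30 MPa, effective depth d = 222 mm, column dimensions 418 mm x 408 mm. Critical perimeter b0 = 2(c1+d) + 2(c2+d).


b0 = 2*(418 + 222) + 2*(408 + 222) = 2540 mm
Vc = 0.33 * sqrt(30) * 2540 * 222 / 1000
= 1019.2 kN

1019.2


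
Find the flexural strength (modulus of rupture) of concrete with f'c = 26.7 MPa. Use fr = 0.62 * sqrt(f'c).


fr = 0.62 * sqrt(26.7)
= 3.204 MPa

3.204


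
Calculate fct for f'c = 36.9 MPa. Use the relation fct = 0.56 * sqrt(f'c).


fct = 0.56 * sqrt(36.9)
= 0.56 * 6.075
= 3.402 MPa

3.402


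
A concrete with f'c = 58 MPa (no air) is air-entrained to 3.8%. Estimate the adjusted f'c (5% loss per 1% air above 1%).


Strength loss = (3.8 - 1) * 5 = 14.0%
f'c = 58 * (1 - 14.0/100)
= 49.88 MPa

49.88


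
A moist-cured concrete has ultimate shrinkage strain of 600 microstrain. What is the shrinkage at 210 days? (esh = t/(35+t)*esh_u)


esh(210) = 210 / (35 + 210) * 600
= 210 / 245 * 600
= 514.3 microstrain

514.3


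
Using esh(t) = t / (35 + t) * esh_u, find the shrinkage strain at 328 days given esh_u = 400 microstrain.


esh(328) = 328 / (35 + 328) * 400
= 328 / 363 * 400
= 361.4 microstrain

361.4


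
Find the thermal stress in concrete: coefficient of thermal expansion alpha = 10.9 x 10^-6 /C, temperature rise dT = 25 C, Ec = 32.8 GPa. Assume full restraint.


sigma = alpha * dT * Ec
= 10.9e-6 * 25 * 32.8 * 1000
= 8.938 MPa

8.938


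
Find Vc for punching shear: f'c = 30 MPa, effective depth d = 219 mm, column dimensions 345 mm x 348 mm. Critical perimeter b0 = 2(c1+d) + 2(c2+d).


b0 = 2*(345 + 219) + 2*(348 + 219) = 2262 mm
Vc = 0.33 * sqrt(30) * 2262 * 219 / 1000
= 895.39 kN

895.39


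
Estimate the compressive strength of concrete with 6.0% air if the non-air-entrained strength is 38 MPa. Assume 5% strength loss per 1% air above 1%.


Strength loss = (6.0 - 1) * 5 = 25.0%
f'c = 38 * (1 - 25.0/100)
= 28.5 MPa

28.5


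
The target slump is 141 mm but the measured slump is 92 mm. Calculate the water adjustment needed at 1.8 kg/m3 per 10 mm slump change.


Difference = 141 - 92 = 49 mm
Water adjustment = 49 * 1.8 / 10 = 8.8 kg/m3

8.8


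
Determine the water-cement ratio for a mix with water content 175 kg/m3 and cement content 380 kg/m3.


w/c = water / cement
w/c = 175 / 380 = 0.461

0.461


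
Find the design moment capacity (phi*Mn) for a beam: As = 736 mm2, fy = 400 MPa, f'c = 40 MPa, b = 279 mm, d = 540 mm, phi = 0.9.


a = As * fy / (0.85 * f'c * b)
= 736 * 400 / (0.85 * 40 * 279)
= 31.0352 mm
Mn = As * fy * (d - a/2) / 10^6
= 154.4076 kN-m
phi*Mn = 0.9 * 154.4076 = 138.97 kN-m

138.97


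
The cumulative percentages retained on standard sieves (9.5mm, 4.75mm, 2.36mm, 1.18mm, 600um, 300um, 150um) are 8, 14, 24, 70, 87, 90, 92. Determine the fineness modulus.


FM = sum(cumulative % retained) / 100
= 385 / 100
= 3.85

3.85


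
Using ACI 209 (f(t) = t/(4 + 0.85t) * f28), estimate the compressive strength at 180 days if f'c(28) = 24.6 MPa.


f(180) = 180 / (4 + 0.85 * 180) * 24.6
= 180 / 157.0 * 24.6
= 28.2 MPa

28.2


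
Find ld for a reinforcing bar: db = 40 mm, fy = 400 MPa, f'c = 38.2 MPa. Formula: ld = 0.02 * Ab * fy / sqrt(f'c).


Ab = pi * 40^2 / 4 = 1256.637 mm2
ld = 0.02 * 1256.637 * 400 / sqrt(38.2)
= 1626.6 mm

1626.6


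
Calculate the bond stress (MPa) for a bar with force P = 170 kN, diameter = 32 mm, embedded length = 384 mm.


u = P / (pi * db * ld)
= 170 * 1000 / (pi * 32 * 384)
= 4.404 MPa

4.404


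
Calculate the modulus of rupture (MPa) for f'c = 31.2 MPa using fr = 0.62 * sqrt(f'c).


fr = 0.62 * sqrt(31.2)
= 3.463 MPa

3.463


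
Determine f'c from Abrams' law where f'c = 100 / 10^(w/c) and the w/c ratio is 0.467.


f'c = 100 / 10^0.467
= 100 / 2.931
= 34.12 MPa

34.12


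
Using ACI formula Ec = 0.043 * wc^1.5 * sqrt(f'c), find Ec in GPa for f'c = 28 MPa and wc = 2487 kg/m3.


Ec = 0.043 * 2487^1.5 * sqrt(28) / 1000
= 28.22 GPa

28.22


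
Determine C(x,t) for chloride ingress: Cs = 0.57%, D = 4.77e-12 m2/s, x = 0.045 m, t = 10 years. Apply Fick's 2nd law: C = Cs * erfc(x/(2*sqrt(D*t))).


t_seconds = 10 * 365.25 * 24 * 3600 = 315576000.0 s
arg = 0.045 / (2 * sqrt(4.77e-12 * 315576000.0))
= 0.5799
erfc(0.5799) = 0.4121
C = 0.57 * 0.4121 = 0.2349%

0.2349


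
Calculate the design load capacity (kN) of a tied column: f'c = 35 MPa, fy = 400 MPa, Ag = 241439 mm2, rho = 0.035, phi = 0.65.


Ast = rho * Ag = 0.035 * 241439 = 8450.365 mm2
phi*Pn = 0.65 * 0.80 * (0.85 * 35 * (241439 - 8450.365) + 400 * 8450.365) / 1000
= 5362.01 kN

5362.01


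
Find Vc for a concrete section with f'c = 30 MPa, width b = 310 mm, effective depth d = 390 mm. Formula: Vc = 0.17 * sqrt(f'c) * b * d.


Vc = 0.17 * sqrt(30) * 310 * 390 / 1000
= 112.57 kN

112.57


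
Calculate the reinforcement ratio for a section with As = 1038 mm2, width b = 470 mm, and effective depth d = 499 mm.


rho = As / (b * d)
= 1038 / (470 * 499)
= 0.0044

0.0044


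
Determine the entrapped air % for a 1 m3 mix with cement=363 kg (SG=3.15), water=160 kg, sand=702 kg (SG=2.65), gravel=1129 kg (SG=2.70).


Vol cement = 363 / (3.15 * 1000) = 0.115238 m3
Vol water = 160 / 1000 = 0.16 m3
Vol sand = 702 / (2.65 * 1000) = 0.264906 m3
Vol gravel = 1129 / (2.70 * 1000) = 0.418148 m3
Total solid + water volume = 0.958292 m3
Air = (1 - 0.958292) * 100 = 4.17%

4.17


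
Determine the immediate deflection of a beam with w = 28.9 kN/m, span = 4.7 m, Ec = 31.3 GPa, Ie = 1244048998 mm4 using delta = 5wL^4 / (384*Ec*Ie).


Convert: L = 4.7 m = 4700 mm, Ec = 31.3 GPa = 31300 MPa
delta = 5 * 28.9 * 4700^4 / (384 * 31300 * 1244048998)
= 4.72 mm

4.72


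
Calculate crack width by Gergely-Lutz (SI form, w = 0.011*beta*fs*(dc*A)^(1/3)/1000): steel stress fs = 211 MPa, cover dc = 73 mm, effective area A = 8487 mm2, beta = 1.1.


w = 0.011 * beta * fs * (dc * A)^(1/3) / 1000
= 0.011 * 1.1 * 211 * (73 * 8487)^(1/3) / 1000
= 0.218 mm

0.218


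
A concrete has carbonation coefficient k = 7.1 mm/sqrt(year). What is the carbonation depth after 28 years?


depth = k * sqrt(t)
= 7.1 * sqrt(28)
= 37.57 mm

37.57


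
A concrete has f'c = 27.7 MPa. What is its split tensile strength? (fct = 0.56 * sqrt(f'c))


fct = 0.56 * sqrt(27.7)
= 0.56 * 5.263
= 2.947 MPa

2.947


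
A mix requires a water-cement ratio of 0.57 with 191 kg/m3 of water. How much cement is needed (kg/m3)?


Cement = water / (w/c)
= 191 / 0.57
= 335.1 kg/m3

335.1


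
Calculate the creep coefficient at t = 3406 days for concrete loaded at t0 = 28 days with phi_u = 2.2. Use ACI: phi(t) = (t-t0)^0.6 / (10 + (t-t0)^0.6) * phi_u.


dt = 3406 - 28 = 3378
phi = 3378^0.6 / (10 + 3378^0.6) * 2.2
= 2.044

2.044


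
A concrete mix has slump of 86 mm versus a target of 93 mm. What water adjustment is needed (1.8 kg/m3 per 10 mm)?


Difference = 93 - 86 = 7 mm
Water adjustment = 7 * 1.8 / 10 = 1.3 kg/m3

1.3


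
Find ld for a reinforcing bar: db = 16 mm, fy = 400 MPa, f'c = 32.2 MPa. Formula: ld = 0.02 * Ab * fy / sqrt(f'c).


Ab = pi * 16^2 / 4 = 201.062 mm2
ld = 0.02 * 201.062 * 400 / sqrt(32.2)
= 283.5 mm

283.5


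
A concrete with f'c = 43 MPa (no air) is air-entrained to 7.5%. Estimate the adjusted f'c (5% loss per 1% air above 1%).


Strength loss = (7.5 - 1) * 5 = 32.5%
f'c = 43 * (1 - 32.5/100)
= 29.03 MPa

29.03


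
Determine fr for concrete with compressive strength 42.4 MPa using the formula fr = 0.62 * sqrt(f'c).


fr = 0.62 * sqrt(42.4)
= 4.037 MPa

4.037


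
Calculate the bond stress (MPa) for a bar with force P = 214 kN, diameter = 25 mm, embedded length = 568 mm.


u = P / (pi * db * ld)
= 214 * 1000 / (pi * 25 * 568)
= 4.797 MPa

4.797


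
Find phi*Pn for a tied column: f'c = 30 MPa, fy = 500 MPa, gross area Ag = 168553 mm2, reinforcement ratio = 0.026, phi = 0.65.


Ast = rho * Ag = 0.026 * 168553 = 4382.378 mm2
phi*Pn = 0.65 * 0.80 * (0.85 * 30 * (168553 - 4382.378) + 500 * 4382.378) / 1000
= 3316.32 kN

3316.32


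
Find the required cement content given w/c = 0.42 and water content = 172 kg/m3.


Cement = water / (w/c)
= 172 / 0.42
= 409.5 kg/m3

409.5


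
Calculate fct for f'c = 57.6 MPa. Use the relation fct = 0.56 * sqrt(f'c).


fct = 0.56 * sqrt(57.6)
= 0.56 * 7.589
= 4.25 MPa

4.25


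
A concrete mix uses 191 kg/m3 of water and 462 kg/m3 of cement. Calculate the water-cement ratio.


w/c = water / cement
w/c = 191 / 462 = 0.413

0.413


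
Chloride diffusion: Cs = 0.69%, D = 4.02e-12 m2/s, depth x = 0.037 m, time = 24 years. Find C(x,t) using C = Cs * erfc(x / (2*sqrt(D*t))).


t_seconds = 24 * 365.25 * 24 * 3600 = 757382400.0 s
arg = 0.037 / (2 * sqrt(4.02e-12 * 757382400.0))
= 0.3353
erfc(0.3353) = 0.6354
C = 0.69 * 0.6354 = 0.4384%

0.4384


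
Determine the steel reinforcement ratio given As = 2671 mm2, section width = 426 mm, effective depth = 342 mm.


rho = As / (b * d)
= 2671 / (426 * 342)
= 0.0183

0.0183


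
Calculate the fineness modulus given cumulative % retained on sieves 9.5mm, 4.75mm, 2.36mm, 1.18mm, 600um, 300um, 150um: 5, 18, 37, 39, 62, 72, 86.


FM = sum(cumulative % retained) / 100
= 319 / 100
= 3.19

3.19


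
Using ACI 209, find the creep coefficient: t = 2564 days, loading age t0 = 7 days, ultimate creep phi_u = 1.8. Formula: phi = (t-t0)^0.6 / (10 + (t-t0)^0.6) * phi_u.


dt = 2564 - 7 = 2557
phi = 2557^0.6 / (10 + 2557^0.6) * 1.8
= 1.651

1.651


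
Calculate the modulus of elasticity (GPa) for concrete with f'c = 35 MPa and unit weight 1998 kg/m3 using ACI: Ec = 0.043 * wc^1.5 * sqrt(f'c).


Ec = 0.043 * 1998^1.5 * sqrt(35) / 1000
= 22.72 GPa

22.72


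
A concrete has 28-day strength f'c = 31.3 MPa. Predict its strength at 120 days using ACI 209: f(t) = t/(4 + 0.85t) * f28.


f(120) = 120 / (4 + 0.85 * 120) * 31.3
= 120 / 106.0 * 31.3
= 35.43 MPa

35.43


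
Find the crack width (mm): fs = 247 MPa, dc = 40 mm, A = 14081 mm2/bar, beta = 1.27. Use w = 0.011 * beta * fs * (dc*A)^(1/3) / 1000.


w = 0.011 * beta * fs * (dc * A)^(1/3) / 1000
= 0.011 * 1.27 * 247 * (40 * 14081)^(1/3) / 1000
= 0.285 mm

0.285


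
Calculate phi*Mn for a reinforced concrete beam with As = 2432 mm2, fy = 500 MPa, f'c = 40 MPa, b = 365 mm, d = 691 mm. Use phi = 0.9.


a = As * fy / (0.85 * f'c * b)
= 2432 * 500 / (0.85 * 40 * 365)
= 97.9855 mm
Mn = As * fy * (d - a/2) / 10^6
= 780.6808 kN-m
phi*Mn = 0.9 * 780.6808 = 702.61 kN-m

702.61


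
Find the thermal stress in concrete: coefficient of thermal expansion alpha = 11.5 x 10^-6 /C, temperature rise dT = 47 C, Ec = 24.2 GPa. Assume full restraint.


sigma = alpha * dT * Ec
= 11.5e-6 * 47 * 24.2 * 1000
= 13.08 MPa

13.08


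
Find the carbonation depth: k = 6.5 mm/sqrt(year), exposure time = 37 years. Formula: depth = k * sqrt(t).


depth = k * sqrt(t)
= 6.5 * sqrt(37)
= 39.54 mm

39.54


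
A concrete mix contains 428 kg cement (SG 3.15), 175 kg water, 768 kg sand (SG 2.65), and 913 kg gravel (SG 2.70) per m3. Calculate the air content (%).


Vol cement = 428 / (3.15 * 1000) = 0.135873 m3
Vol water = 175 / 1000 = 0.175 m3
Vol sand = 768 / (2.65 * 1000) = 0.289811 m3
Vol gravel = 913 / (2.70 * 1000) = 0.338148 m3
Total solid + water volume = 0.938832 m3
Air = (1 - 0.938832) * 100 = 6.12%

6.12


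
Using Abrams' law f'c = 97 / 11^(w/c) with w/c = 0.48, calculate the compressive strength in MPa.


f'c = 97 / 11^0.48
= 97 / 3.161
= 30.68 MPa

30.68


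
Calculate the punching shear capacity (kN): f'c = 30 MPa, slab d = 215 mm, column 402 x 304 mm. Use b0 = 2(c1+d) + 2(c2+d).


b0 = 2*(402 + 215) + 2*(304 + 215) = 2272 mm
Vc = 0.33 * sqrt(30) * 2272 * 215 / 1000
= 882.92 kN

882.92


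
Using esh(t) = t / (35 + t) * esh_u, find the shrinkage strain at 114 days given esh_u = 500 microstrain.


esh(114) = 114 / (35 + 114) * 500
= 114 / 149 * 500
= 382.6 microstrain

382.6


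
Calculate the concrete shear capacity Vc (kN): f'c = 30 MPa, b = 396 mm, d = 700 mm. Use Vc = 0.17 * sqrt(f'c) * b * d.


Vc = 0.17 * sqrt(30) * 396 * 700 / 1000
= 258.11 kN

258.11


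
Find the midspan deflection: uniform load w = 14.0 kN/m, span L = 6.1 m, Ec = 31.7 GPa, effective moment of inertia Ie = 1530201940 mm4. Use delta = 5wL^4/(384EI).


Convert: L = 6.1 m = 6100 mm, Ec = 31.7 GPa = 31700 MPa
delta = 5 * 14.0 * 6100^4 / (384 * 31700 * 1530201940)
= 5.2 mm

5.2


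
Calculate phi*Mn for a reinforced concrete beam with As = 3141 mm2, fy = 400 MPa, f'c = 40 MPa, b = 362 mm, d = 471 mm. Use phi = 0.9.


a = As * fy / (0.85 * f'c * b)
= 3141 * 400 / (0.85 * 40 * 362)
= 102.0799 mm
Mn = As * fy * (d - a/2) / 10^6
= 527.6378 kN-m
phi*Mn = 0.9 * 527.6378 = 474.87 kN-m

474.87


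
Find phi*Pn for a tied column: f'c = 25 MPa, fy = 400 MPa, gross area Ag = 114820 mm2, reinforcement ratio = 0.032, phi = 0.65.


Ast = rho * Ag = 0.032 * 114820 = 3674.24 mm2
phi*Pn = 0.65 * 0.80 * (0.85 * 25 * (114820 - 3674.24) + 400 * 3674.24) / 1000
= 1992.4 kN

1992.4


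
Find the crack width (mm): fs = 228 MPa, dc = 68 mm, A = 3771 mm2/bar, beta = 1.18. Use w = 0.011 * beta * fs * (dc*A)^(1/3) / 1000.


w = 0.011 * beta * fs * (dc * A)^(1/3) / 1000
= 0.011 * 1.18 * 228 * (68 * 3771)^(1/3) / 1000
= 0.188 mm

0.188


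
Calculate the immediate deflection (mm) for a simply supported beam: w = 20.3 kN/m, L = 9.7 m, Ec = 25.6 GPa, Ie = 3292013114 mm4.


Convert: L = 9.7 m = 9700 mm, Ec = 25.6 GPa = 25600 MPa
delta = 5 * 20.3 * 9700^4 / (384 * 25600 * 3292013114)
= 27.77 mm

27.77


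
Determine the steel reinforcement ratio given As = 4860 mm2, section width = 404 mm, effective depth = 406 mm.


rho = As / (b * d)
= 4860 / (404 * 406)
= 0.0296

0.0296


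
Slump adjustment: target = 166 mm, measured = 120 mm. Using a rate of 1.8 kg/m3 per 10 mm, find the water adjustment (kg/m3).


Difference = 166 - 120 = 46 mm
Water adjustment = 46 * 1.8 / 10 = 8.3 kg/m3

8.3


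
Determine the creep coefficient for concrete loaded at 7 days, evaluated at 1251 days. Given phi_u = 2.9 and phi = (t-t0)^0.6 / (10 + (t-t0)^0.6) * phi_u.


dt = 1251 - 7 = 1244
phi = 1244^0.6 / (10 + 1244^0.6) * 2.9
= 2.546

2.546


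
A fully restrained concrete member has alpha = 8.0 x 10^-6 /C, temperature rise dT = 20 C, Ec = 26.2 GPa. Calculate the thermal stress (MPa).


sigma = alpha * dT * Ec
= 8.0e-6 * 20 * 26.2 * 1000
= 4.192 MPa

4.192


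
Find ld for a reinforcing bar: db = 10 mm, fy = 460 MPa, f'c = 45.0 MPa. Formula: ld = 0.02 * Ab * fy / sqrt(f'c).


Ab = pi * 10^2 / 4 = 78.54 mm2
ld = 0.02 * 78.54 * 460 / sqrt(45.0)
= 107.7 mm

107.7


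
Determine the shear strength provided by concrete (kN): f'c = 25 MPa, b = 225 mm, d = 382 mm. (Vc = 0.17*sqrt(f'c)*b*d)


Vc = 0.17 * sqrt(25) * 225 * 382 / 1000
= 73.06 kN

73.06


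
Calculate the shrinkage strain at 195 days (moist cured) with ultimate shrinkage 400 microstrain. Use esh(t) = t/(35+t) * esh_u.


esh(195) = 195 / (35 + 195) * 400
= 195 / 230 * 400
= 339.1 microstrain

339.1


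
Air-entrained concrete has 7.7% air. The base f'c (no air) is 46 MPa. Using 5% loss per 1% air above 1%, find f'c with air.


Strength loss = (7.7 - 1) * 5 = 33.5%
f'c = 46 * (1 - 33.5/100)
= 30.59 MPa

30.59


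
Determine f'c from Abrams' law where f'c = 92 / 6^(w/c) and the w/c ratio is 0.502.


f'c = 92 / 6^0.502
= 92 / 2.458
= 37.42 MPa

37.42


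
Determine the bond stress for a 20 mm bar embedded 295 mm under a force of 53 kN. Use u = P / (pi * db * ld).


u = P / (pi * db * ld)
= 53 * 1000 / (pi * 20 * 295)
= 2.859 MPa

2.859


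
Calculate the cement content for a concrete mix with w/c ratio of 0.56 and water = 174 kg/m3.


Cement = water / (w/c)
= 174 / 0.56
= 310.7 kg/m3

310.7


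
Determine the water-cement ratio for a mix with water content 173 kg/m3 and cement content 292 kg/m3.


w/c = water / cement
w/c = 173 / 292 = 0.592

0.592


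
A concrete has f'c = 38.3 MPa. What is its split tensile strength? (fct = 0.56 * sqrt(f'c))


fct = 0.56 * sqrt(38.3)
= 0.56 * 6.189
= 3.466 MPa

3.466


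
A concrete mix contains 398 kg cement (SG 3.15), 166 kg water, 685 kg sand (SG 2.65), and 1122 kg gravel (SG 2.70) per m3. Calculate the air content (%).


Vol cement = 398 / (3.15 * 1000) = 0.126349 m3
Vol water = 166 / 1000 = 0.166 m3
Vol sand = 685 / (2.65 * 1000) = 0.258491 m3
Vol gravel = 1122 / (2.70 * 1000) = 0.415556 m3
Total solid + water volume = 0.966395 m3
Air = (1 - 0.966395) * 100 = 3.36%

3.36
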